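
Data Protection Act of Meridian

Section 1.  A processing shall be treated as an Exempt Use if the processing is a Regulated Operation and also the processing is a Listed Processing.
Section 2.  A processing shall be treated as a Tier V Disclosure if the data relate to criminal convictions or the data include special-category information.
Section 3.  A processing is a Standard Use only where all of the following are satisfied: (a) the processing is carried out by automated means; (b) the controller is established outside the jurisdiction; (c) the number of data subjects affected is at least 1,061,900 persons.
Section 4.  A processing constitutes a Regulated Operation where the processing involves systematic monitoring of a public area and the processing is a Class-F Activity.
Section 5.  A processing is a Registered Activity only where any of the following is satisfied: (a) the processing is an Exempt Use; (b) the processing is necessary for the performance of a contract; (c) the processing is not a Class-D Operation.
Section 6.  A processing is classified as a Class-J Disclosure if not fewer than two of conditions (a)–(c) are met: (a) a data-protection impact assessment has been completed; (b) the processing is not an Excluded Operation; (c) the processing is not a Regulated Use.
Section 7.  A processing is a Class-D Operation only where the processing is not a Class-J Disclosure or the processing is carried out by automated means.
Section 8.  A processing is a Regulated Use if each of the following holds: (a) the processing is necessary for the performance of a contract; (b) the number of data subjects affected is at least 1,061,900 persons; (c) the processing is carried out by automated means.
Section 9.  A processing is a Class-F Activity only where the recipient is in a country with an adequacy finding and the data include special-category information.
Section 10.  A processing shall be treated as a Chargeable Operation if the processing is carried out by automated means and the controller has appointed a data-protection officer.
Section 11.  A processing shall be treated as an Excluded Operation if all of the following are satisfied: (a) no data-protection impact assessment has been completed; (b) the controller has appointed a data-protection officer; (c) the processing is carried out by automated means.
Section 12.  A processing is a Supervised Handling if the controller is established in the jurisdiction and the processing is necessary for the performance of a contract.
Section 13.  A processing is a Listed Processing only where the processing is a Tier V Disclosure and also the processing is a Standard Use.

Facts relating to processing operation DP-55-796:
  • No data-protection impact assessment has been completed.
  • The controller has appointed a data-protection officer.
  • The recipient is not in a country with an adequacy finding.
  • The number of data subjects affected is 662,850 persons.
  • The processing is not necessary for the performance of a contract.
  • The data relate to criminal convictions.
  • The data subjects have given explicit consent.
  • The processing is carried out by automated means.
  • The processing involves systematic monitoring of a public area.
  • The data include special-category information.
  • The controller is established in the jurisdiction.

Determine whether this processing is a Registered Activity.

No

Under section 9: the recipient is in a country with an adequacy finding? no; and the data include special-category information? yes. So the processing is not a Class-F Activity.
Under section 4: the processing involves systematic monitoring of a public area? yes; and Class-F Activity (section 9)? no. So the processing is not a Regulated Operation.
Under section 2: the data relate to criminal convictions? yes; or the data include special-category information? yes. So the processing is a Tier V Disclosure.
Under section 3: the processing is carried out by automated means? yes; and the controller is established outside the jurisdiction? no; and number of data subjects affected: 662,850 persons ≥ 1,061,900 persons? no. So the processing is not a Standard Use.
Under section 13: Tier V Disclosure (section 2)? yes; and Standard Use (section 3)? no. So the processing is not a Listed Processing.
Under section 1: Regulated Operation (section 4)? no; and Listed Processing (section 13)? no. So the processing is not an Exempt Use.
Under section 11: no data-protection impact assessment has been completed? yes; and the controller has appointed a data-protection officer? yes; and the processing is carried out by automated means? yes. So the processing is an Excluded Operation.
Under section 8: the processing is necessary for the performance of a contract? no; and number of data subjects affected: 662,850 persons ≥ 1,061,900 persons? no; and the processing is carried out by automated means? yes. So the processing is not a Regulated Use.
Under section 6: a data-protection impact assessment has been completed? no; not an Excluded Operation (section 11)? no; not a Regulated Use (section 8)? yes — 1 of 3 hold (need ≥2) → not satisfied.
Under section 7: not a Class-J Disclosure (section 6)? yes; or the processing is carried out by automated means? yes. So the processing is a Class-D Operation.
Under section 5: Exempt Use (section 1)? no; or the processing is necessary for the performance of a contract? no; or not a Class-D Operation (section 7)? no. So the processing is not a Registered Activity.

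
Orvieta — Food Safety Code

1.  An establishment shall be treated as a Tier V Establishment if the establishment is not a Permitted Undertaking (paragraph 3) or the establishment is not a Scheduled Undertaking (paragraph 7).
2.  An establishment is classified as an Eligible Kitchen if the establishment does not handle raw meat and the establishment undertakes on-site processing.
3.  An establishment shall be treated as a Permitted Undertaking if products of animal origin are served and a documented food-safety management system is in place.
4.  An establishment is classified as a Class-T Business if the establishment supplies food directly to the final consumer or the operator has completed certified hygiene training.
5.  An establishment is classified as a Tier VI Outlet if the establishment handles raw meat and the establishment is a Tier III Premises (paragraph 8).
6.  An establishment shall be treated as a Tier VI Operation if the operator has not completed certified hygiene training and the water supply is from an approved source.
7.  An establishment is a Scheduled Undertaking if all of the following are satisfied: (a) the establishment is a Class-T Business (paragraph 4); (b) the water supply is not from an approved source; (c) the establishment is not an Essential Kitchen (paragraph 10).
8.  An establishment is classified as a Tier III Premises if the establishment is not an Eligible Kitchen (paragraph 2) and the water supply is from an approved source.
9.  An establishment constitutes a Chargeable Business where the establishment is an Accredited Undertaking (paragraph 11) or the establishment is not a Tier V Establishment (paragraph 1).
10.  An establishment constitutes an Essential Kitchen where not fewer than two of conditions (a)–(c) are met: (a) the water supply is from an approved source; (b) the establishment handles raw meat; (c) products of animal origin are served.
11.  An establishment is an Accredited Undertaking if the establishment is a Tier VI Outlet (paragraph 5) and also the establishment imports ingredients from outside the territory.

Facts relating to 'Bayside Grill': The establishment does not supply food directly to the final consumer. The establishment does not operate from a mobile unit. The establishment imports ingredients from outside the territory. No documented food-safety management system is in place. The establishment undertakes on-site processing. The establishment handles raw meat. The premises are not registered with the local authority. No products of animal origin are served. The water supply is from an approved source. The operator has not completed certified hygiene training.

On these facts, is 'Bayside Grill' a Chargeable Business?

paragraph 2 — Eligible Kitchen: [the establishment does not handle raw meat? no] AND [the establishment undertakes on-site processing? yes] → not satisfied.
paragraph 8 — Tier III Premises: [not an Eligible Kitchen (paragraph 2)? yes] AND [the water supply is from an approved source? yes] → satisfied.
paragraph 5 — Tier VI Outlet: [the establishment handles raw meat? yes] AND [Tier III Premises (paragraph 8)? yes] → satisfied.
paragraph 11 — Accredited Undertaking: [Tier VI Outlet (paragraph 5)? yes] AND [the establishment imports ingredients from outside the territory? yes] → satisfied.
paragraph 3 — Permitted Undertaking: [products of animal origin are served? no] AND [a documented food-safety management system is in place? no] → not satisfied.
paragraph 4 — Class-T Business: [the establishment supplies food directly to the final consumer? no] OR [the operator has completed certified hygiene training? no] → not satisfied.
paragraph 10 — Essential Kitchen: the water supply is from an approved source? yes; the establishment handles raw meat? yes; products of animal origin are served? no — 2 of 3 hold (need ≥2) → satisfied.
paragraph 7 — Scheduled Undertaking: [Class-T Business (paragraph 4)? no] AND [the water supply is not from an approved source? no] AND [not an Essential Kitchen (paragraph 10)? no] → not satisfied.
paragraph 1 — Tier V Establishment: [not a Permitted Undertaking (paragraph 3)? yes] OR [not a Scheduled Undertaking (paragraph 7)? yes] → satisfied.
paragraph 9 — Chargeable Business: [Accredited Undertaking (paragraph 11)? yes] OR [not a Tier V Establishment (paragraph 1)? no] → satisfied.

Yes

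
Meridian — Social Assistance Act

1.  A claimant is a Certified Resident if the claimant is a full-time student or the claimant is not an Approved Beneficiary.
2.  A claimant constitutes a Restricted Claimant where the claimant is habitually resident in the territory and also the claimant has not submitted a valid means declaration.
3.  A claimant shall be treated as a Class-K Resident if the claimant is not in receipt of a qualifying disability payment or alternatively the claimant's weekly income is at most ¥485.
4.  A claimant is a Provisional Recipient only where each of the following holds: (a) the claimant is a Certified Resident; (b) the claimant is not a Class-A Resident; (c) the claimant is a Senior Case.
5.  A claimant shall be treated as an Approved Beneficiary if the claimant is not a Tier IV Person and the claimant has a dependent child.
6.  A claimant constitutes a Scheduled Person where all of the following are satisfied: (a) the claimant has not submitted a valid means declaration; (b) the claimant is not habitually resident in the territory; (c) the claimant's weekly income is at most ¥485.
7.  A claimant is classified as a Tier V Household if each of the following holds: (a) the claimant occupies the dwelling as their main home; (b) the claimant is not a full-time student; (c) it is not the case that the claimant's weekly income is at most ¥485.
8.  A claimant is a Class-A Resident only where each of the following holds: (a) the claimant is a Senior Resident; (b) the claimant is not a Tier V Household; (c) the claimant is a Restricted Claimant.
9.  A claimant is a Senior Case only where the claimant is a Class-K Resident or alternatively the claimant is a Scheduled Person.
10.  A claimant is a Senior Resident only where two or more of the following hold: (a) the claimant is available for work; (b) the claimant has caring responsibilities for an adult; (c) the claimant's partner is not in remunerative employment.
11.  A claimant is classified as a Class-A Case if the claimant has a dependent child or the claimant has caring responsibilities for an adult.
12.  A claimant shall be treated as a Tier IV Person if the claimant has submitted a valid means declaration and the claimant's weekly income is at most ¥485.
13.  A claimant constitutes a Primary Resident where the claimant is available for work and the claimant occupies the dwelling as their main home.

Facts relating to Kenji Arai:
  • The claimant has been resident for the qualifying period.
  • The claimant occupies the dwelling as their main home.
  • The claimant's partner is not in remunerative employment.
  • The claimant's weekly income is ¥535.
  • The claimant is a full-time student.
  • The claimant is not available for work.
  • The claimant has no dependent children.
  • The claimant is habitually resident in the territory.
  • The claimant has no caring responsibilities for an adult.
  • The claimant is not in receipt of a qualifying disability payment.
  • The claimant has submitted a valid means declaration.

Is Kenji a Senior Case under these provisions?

paragraph 3 — Class-K Resident: [the claimant is not in receipt of a qualifying disability payment? yes] OR [claimant's weekly income: ¥535 ≤ ¥485? no] → satisfied.
paragraph 6 — Scheduled Person: [the claimant has not submitted a valid means declaration? no] AND [the claimant is not habitually resident in the territory? no] AND [claimant's weekly income: ¥535 ≤ ¥485? no] → not satisfied.
paragraph 9 — Senior Case: [Class-K Resident (paragraph 3)? yes] OR [Scheduled Person (paragraph 6)? no] → satisfied.

Yes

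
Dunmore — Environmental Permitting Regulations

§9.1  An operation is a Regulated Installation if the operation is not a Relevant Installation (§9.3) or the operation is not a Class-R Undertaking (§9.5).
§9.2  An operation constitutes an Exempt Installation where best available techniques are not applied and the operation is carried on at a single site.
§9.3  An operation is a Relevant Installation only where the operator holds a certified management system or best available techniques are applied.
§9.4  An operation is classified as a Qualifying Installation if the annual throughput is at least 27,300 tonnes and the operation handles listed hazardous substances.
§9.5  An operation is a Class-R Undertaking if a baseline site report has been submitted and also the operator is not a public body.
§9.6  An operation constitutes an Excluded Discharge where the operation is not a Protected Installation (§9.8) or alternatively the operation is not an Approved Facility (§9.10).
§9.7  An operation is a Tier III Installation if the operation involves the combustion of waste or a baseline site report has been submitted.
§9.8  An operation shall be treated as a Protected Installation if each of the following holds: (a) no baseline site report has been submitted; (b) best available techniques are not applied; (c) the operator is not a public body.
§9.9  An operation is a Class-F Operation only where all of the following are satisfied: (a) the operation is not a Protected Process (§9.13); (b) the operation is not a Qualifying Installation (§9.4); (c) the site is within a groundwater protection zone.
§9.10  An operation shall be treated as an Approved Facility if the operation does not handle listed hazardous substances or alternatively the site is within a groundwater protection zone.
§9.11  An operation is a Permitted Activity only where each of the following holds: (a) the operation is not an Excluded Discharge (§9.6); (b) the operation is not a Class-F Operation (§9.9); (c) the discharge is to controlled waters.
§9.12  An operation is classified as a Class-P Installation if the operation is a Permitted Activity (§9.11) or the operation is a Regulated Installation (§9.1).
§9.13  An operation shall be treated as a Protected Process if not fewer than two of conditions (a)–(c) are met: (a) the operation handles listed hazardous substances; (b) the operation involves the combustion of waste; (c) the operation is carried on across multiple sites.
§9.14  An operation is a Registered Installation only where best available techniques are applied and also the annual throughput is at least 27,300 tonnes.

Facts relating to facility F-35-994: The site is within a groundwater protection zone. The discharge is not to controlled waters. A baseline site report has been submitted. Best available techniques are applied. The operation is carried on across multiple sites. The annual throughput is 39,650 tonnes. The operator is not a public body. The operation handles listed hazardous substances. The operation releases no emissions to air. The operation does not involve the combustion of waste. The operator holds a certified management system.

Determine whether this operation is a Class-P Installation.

§9.8 — Protected Installation: [no baseline site report has been submitted? no] AND [best available techniques are not applied? no] AND [the operator is not a public body? yes] → not satisfied.
§9.10 — Approved Facility: [the operation does not handle listed hazardous substances? no] OR [the site is within a groundwater protection zone? yes] → satisfied.
§9.6 — Excluded Discharge: [not a Protected Installation (§9.8)? yes] OR [not an Approved Facility (§9.10)? no] → satisfied.
§9.13 — Protected Process: the operation handles listed hazardous substances? yes; the operation involves the combustion of waste? no; the operation is carried on across multiple sites? yes — 2 of 3 hold (need ≥2) → satisfied.
§9.4 — Qualifying Installation: [annual throughput: 39,650 tonnes ≥ 27,300 tonnes? yes] AND [the operation handles listed hazardous substances? yes] → satisfied.
§9.9 — Class-F Operation: [not a Protected Process (§9.13)? no] AND [not a Qualifying Installation (§9.4)? no] AND [the site is within a groundwater protection zone? yes] → not satisfied.
§9.11 — Permitted Activity: [not an Excluded Discharge (§9.6)? no] AND [not a Class-F Operation (§9.9)? yes] AND [the discharge is to controlled waters? no] → not satisfied.
§9.3 — Relevant Installation: [the operator holds a certified management system? yes] OR [best available techniques are applied? yes] → satisfied.
§9.5 — Class-R Undertaking: [a baseline site report has been submitted? yes] AND [the operator is not a public body? yes] → satisfied.
§9.1 — Regulated Installation: [not a Relevant Installation (§9.3)? no] OR [not a Class-R Undertaking (§9.5)? no] → not satisfied.
§9.12 — Class-P Installation: [Permitted Activity (§9.11)? no] OR [Regulated Installation (§9.1)? no] → not satisfied.

No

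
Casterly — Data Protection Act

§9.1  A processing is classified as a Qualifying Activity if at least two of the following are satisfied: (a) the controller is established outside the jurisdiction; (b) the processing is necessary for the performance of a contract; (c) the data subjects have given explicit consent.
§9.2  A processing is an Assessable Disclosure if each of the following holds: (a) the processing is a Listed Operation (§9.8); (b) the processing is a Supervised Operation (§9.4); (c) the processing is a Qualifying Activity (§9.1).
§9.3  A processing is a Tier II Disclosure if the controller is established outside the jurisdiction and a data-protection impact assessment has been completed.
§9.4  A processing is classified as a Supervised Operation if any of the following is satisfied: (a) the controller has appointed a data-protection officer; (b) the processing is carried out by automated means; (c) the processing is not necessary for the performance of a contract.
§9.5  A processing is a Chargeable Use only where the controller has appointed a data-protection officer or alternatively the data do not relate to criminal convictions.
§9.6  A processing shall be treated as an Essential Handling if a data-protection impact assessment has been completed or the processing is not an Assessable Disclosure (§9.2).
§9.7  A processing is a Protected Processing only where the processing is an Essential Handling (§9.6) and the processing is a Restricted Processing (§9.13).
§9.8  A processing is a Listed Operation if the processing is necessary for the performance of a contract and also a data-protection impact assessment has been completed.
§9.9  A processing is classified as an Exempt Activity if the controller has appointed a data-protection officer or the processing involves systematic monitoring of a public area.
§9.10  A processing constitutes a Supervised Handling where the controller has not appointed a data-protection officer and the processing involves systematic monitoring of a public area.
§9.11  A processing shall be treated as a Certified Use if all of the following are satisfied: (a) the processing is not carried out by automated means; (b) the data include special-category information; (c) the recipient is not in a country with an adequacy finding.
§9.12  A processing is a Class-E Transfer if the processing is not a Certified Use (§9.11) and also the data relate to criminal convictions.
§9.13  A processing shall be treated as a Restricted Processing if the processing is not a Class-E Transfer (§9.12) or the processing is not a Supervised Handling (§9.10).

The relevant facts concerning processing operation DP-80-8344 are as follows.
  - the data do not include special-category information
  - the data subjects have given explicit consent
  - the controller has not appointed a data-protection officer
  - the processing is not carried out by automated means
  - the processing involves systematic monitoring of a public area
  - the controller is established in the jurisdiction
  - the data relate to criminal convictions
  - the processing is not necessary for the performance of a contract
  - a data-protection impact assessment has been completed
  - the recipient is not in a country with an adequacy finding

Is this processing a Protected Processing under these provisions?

No

Under §9.8: the processing is necessary for the performance of a contract? no; and a data-protection impact assessment has been completed? yes. So the processing is not a Listed Operation.
Under §9.4: the controller has appointed a data-protection officer? no; or the processing is carried out by automated means? no; or the processing is not necessary for the performance of a contract? yes. So the processing is a Supervised Operation.
Under §9.1: the controller is established outside the jurisdiction? no; the processing is necessary for the performance of a contract? no; the data subjects have given explicit consent? yes — 1 of 3 hold (need ≥2) → not satisfied.
Under §9.2: Listed Operation (§9.8)? no; and Supervised Operation (§9.4)? yes; and Qualifying Activity (§9.1)? no. So the processing is not an Assessable Disclosure.
Under §9.6: a data-protection impact assessment has been completed? yes; or not an Assessable Disclosure (§9.2)? yes. So the processing is an Essential Handling.
Under §9.11: the processing is not carried out by automated means? yes; and the data include special-category information? no; and the recipient is not in a country with an adequacy finding? yes. So the processing is not a Certified Use.
Under §9.12: not a Certified Use (§9.11)? yes; and the data relate to criminal convictions? yes. So the processing is a Class-E Transfer.
Under §9.10: the controller has not appointed a data-protection officer? yes; and the processing involves systematic monitoring of a public area? yes. So the processing is a Supervised Handling.
Under §9.13: not a Class-E Transfer (§9.12)? no; or not a Supervised Handling (§9.10)? no. So the processing is not a Restricted Processing.
Under §9.7: Essential Handling (§9.6)? yes; and Restricted Processing (§9.13)? no. So the processing is not a Protected Processing.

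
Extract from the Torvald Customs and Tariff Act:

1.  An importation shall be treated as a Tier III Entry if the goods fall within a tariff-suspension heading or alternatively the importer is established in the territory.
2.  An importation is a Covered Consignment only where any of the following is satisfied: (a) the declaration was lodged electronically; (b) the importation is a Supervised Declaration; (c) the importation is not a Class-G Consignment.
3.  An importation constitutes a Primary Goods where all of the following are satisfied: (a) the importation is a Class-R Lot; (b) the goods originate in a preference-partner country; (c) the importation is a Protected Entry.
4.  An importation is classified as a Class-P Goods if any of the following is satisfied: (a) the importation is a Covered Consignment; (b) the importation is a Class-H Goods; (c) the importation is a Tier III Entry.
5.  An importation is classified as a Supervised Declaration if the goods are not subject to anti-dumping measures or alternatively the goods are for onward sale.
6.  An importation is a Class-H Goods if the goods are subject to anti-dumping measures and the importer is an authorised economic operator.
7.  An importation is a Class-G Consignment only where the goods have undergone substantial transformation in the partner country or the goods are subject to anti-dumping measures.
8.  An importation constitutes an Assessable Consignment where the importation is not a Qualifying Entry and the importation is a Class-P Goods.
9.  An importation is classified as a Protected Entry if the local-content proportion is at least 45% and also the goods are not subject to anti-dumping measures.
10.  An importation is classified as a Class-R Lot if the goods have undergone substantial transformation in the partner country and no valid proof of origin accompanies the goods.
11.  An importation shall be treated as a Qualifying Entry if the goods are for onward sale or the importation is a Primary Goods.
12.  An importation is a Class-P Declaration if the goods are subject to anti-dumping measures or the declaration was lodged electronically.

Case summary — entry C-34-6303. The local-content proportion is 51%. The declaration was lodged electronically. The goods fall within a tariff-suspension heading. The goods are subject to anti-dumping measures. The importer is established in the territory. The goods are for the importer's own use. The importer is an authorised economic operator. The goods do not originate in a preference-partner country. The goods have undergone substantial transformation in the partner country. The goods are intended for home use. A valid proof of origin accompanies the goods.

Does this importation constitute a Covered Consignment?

Yes

paragraph 5 — Supervised Declaration: [the goods are not subject to anti-dumping measures? no] OR [the goods are for onward sale? no] → not satisfied.
paragraph 7 — Class-G Consignment: [the goods have undergone substantial transformation in the partner country? yes] OR [the goods are subject to anti-dumping measures? yes] → satisfied.
paragraph 2 — Covered Consignment: [the declaration was lodged electronically? yes] OR [Supervised Declaration (paragraph 5)? no] OR [not a Class-G Consignment (paragraph 7)? no] → satisfied.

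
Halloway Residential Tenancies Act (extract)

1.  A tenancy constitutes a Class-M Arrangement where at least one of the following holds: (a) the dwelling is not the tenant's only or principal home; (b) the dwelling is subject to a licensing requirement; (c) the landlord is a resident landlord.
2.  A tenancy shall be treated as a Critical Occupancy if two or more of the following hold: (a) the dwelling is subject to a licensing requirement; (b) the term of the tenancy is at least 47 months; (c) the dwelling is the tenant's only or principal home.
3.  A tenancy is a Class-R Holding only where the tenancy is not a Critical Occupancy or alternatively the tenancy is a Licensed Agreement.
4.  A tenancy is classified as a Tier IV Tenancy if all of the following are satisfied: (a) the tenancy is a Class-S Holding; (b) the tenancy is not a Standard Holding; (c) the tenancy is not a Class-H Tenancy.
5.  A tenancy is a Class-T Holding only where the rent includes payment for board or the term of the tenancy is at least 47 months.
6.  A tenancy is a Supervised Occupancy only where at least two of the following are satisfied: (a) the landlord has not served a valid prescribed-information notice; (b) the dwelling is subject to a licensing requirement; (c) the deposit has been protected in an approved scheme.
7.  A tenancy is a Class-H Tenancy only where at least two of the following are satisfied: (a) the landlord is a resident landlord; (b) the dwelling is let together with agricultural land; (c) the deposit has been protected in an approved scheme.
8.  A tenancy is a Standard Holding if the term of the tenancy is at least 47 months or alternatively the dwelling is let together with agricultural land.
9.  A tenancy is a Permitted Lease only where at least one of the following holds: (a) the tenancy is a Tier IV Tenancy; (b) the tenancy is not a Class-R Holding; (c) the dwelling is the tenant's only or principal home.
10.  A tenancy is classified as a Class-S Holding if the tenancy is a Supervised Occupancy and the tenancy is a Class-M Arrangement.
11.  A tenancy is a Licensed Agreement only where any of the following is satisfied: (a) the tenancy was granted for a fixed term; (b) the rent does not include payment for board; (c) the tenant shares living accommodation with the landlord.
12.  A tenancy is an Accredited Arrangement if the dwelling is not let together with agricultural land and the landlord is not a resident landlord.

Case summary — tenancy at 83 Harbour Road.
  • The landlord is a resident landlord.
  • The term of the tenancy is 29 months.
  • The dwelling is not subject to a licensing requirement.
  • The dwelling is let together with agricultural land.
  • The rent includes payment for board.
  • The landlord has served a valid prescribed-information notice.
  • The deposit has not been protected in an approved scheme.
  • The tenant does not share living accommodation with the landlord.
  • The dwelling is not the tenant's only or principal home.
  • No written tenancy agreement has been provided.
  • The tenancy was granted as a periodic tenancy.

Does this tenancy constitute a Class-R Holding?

paragraph 2 — Critical Occupancy: the dwelling is subject to a licensing requirement? no; term of the tenancy: 29 months ≥ 47 months? no; the dwelling is the tenant's only or principal home? no — 0 of 3 hold (need ≥2) → not satisfied.
paragraph 11 — Licensed Agreement: [the tenancy was granted for a fixed term? no] OR [the rent does not include payment for board? no] OR [the tenant shares living accommodation with the landlord? no] → not satisfied.
paragraph 3 — Class-R Holding: [not a Critical Occupancy (paragraph 2)? yes] OR [Licensed Agreement (paragraph 11)? no] → satisfied.

Yes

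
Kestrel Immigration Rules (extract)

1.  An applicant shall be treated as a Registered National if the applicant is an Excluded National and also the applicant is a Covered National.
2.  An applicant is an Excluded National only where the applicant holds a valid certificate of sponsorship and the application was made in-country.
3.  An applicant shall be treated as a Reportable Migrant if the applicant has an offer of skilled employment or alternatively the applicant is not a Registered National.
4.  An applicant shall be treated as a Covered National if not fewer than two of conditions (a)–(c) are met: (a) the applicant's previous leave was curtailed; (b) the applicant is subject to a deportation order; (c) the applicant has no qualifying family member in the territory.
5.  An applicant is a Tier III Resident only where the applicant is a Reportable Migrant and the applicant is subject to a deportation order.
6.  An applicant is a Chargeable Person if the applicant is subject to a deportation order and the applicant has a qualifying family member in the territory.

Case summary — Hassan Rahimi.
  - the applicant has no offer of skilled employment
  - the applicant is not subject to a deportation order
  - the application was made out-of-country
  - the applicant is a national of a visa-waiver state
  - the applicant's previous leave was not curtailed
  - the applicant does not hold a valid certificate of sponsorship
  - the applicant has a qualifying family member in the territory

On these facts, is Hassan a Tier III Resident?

paragraph 2 — Excluded National: [the applicant holds a valid certificate of sponsorship? no] AND [the application was made in-country? no] → not satisfied.
paragraph 4 — Covered National: the applicant's previous leave was curtailed? no; the applicant is subject to a deportation order? no; the applicant has no qualifying family member in the territory? no — 0 of 3 hold (need ≥2) → not satisfied.
paragraph 1 — Registered National: [Excluded National (paragraph 2)? no] AND [Covered National (paragraph 4)? no] → not satisfied.
paragraph 3 — Reportable Migrant: [the applicant has an offer of skilled employment? no] OR [not a Registered National (paragraph 1)? yes] → satisfied.
paragraph 5 — Tier III Resident: [Reportable Migrant (paragraph 3)? yes] AND [the applicant is subject to a deportation order? no] → not satisfied.

No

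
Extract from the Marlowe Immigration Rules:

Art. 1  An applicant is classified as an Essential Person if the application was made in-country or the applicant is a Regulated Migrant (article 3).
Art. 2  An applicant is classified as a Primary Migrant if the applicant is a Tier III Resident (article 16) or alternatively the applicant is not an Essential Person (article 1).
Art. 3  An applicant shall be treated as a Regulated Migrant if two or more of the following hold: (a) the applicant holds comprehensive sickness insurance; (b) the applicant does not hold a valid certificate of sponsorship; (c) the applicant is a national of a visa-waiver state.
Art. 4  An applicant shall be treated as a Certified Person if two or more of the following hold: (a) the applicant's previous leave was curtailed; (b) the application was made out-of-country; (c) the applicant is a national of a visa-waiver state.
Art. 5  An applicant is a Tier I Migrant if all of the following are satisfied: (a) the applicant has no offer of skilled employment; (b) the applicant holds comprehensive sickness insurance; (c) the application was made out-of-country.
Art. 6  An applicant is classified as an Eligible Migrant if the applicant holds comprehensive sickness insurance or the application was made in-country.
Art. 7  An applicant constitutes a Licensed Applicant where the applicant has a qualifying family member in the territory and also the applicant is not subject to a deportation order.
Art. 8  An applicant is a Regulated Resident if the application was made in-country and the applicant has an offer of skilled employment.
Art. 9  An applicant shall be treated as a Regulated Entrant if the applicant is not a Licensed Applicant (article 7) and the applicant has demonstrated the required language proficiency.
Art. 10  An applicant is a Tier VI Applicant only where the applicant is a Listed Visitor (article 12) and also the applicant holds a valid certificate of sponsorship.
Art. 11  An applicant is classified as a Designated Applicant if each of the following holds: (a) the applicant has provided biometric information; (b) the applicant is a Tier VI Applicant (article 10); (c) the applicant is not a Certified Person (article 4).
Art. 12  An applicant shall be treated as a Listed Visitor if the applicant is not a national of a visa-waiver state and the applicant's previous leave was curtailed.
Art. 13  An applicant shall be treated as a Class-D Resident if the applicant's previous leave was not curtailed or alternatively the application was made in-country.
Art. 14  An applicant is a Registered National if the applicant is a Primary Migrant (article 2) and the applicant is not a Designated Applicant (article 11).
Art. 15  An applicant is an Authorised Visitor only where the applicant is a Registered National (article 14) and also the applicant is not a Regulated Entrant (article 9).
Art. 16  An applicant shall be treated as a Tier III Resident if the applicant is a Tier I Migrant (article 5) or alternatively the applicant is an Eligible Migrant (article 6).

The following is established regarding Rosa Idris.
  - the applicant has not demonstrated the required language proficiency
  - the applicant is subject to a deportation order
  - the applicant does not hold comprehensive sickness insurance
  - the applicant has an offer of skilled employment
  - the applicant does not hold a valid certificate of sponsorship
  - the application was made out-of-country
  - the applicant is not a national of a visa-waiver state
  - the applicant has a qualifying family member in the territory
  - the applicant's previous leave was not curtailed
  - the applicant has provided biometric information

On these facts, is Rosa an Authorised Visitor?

article 5 — Tier I Migrant: [the applicant has no offer of skilled employment? no] AND [the applicant holds comprehensive sickness insurance? no] AND [the application was made out-of-country? yes] → not satisfied.
article 6 — Eligible Migrant: [the applicant holds comprehensive sickness insurance? no] OR [the application was made in-country? no] → not satisfied.
article 16 — Tier III Resident: [Tier I Migrant (article 5)? no] OR [Eligible Migrant (article 6)? no] → not satisfied.
article 3 — Regulated Migrant: the applicant holds comprehensive sickness insurance? no; the applicant does not hold a valid certificate of sponsorship? yes; the applicant is a national of a visa-waiver state? no — 1 of 3 hold (need ≥2) → not satisfied.
article 1 — Essential Person: [the application was made in-country? no] OR [Regulated Migrant (article 3)? no] → not satisfied.
article 2 — Primary Migrant: [Tier III Resident (article 16)? no] OR [not an Essential Person (article 1)? yes] → satisfied.
article 12 — Listed Visitor: [the applicant is not a national of a visa-waiver state? yes] AND [the applicant's previous leave was curtailed? no] → not satisfied.
article 10 — Tier VI Applicant: [Listed Visitor (article 12)? no] AND [the applicant holds a valid certificate of sponsorship? no] → not satisfied.
article 4 — Certified Person: the applicant's previous leave was curtailed? no; the application was made out-of-country? yes; the applicant is a national of a visa-waiver state? no — 1 of 3 hold (need ≥2) → not satisfied.
article 11 — Designated Applicant: [the applicant has provided biometric information? yes] AND [Tier VI Applicant (article 10)? no] AND [not a Certified Person (article 4)? yes] → not satisfied.
article 14 — Registered National: [Primary Migrant (article 2)? yes] AND [not a Designated Applicant (article 11)? yes] → satisfied.
article 7 — Licensed Applicant: [the applicant has a qualifying family member in the territory? yes] AND [the applicant is not subject to a deportation order? no] → not satisfied.
article 9 — Regulated Entrant: [not a Licensed Applicant (article 7)? yes] AND [the applicant has demonstrated the required language proficiency? no] → not satisfied.
article 15 — Authorised Visitor: [Registered National (article 14)? yes] AND [not a Regulated Entrant (article 9)? yes] → satisfied.

Yes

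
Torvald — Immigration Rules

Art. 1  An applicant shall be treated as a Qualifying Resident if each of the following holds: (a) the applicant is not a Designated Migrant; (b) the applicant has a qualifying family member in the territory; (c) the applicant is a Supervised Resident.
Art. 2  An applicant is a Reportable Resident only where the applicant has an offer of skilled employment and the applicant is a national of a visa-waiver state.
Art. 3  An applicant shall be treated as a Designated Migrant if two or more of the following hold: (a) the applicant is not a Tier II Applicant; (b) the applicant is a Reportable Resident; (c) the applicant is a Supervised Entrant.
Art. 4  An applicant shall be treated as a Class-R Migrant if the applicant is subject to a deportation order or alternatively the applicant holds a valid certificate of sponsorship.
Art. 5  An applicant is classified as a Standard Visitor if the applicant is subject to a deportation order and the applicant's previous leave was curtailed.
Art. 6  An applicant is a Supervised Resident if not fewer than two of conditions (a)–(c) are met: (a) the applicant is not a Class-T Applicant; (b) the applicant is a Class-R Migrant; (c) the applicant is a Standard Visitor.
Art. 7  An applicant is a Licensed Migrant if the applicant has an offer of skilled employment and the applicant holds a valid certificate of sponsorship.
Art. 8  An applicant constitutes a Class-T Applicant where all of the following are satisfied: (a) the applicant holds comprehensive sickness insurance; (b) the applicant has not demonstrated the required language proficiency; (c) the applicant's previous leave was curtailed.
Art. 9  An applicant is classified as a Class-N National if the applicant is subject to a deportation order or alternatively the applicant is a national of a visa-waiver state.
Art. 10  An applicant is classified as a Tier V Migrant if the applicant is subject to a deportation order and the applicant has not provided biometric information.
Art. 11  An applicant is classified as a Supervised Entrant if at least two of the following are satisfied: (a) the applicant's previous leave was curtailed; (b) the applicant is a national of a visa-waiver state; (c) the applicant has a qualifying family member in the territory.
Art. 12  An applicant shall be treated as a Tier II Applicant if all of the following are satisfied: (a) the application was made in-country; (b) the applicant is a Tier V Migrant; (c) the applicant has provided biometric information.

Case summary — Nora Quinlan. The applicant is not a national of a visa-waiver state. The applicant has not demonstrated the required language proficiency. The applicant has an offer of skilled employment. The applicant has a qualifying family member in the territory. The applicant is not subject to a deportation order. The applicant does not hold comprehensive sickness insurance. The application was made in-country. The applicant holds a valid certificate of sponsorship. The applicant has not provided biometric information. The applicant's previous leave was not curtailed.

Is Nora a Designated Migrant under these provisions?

No

article 10 — Tier V Migrant: [the applicant is subject to a deportation order? no] AND [the applicant has not provided biometric information? yes] → not satisfied.
article 12 — Tier II Applicant: [the application was made in-country? yes] AND [Tier V Migrant (article 10)? no] AND [the applicant has provided biometric information? no] → not satisfied.
article 2 — Reportable Resident: [the applicant has an offer of skilled employment? yes] AND [the applicant is a national of a visa-waiver state? no] → not satisfied.
article 11 — Supervised Entrant: the applicant's previous leave was curtailed? no; the applicant is a national of a visa-waiver state? no; the applicant has a qualifying family member in the territory? yes — 1 of 3 hold (need ≥2) → not satisfied.
article 3 — Designated Migrant: not a Tier II Applicant (article 12)? yes; Reportable Resident (article 2)? no; Supervised Entrant (article 11)? no — 1 of 3 hold (need ≥2) → not satisfied.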